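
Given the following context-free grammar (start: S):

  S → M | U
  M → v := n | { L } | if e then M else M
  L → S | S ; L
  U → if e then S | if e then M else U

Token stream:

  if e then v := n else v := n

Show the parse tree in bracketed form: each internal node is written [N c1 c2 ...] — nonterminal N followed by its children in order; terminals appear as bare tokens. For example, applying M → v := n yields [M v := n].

S
M
if e then M else M
if e then v := n else M
if e then v := n else v := n

[S [M if e then [M v := n] else [M v := n]]]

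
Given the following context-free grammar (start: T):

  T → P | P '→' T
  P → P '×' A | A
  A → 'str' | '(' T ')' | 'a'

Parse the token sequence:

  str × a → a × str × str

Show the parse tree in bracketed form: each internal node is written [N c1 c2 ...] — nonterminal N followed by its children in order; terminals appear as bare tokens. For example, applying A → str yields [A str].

T
P → T
P × A → T
A × A → T
str × A → T
str × a → T
str × a → P
str × a → P × A
str × a → P × A × A
str × a → A × A × A
str × a → a × A × A
str × a → a × str × A
str × a → a × str × str

[T [P [P [A str]] × [A a]] → [T [P [P [P [A a]] × [A str]] × [A str]]]]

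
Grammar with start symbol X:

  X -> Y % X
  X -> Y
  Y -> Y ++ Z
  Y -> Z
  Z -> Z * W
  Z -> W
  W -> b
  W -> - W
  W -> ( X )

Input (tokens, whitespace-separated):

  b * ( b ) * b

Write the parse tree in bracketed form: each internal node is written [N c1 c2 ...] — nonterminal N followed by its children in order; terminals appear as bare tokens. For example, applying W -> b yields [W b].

[X [Y [Z [Z [Z [W b]] * [W ( [X [Y [Z [W b]]]] )]] * [W b]]]]

X
Y
Z
Z * W
Z * W * W
W * W * W
b * W * W
b * ( X ) * W
b * ( Y ) * W
b * ( Z ) * W
b * ( W ) * W
b * ( b ) * W
b * ( b ) * b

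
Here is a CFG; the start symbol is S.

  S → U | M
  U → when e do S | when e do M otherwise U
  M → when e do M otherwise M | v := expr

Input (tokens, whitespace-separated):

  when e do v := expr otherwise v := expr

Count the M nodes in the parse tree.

3

[S [M when e do [M v := expr] otherwise [M v := expr]]]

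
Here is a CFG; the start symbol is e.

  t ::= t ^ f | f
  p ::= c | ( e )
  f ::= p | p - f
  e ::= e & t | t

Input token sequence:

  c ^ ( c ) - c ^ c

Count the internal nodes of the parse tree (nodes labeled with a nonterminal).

16

[e [t [t [t [f [p c]]] ^ [f [p ( [e [t [f [p c]]]] )] - [f [p c]]]] ^ [f [p c]]]]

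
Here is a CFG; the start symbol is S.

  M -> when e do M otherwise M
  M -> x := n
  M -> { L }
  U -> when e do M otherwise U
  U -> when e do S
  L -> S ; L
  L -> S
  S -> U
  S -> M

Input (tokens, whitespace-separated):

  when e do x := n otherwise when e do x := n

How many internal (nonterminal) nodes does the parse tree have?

[S [U when e do [M x := n] otherwise [U when e do [S [M x := n]]]]]

6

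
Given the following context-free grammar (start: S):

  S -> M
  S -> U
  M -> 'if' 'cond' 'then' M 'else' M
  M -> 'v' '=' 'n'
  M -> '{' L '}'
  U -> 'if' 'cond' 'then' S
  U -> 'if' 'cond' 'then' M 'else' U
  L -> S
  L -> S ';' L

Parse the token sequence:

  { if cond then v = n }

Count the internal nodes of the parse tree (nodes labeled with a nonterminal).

[S [M { [L [S [U if cond then [S [M v = n]]]]] }]]

7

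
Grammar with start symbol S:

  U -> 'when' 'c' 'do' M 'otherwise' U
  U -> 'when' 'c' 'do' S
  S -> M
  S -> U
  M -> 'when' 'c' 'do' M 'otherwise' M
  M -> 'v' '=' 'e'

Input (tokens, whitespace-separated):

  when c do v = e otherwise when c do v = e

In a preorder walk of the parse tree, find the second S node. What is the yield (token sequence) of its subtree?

v = e

[S [U when c do [M v = e] otherwise [U when c do [S [M v = e]]]]]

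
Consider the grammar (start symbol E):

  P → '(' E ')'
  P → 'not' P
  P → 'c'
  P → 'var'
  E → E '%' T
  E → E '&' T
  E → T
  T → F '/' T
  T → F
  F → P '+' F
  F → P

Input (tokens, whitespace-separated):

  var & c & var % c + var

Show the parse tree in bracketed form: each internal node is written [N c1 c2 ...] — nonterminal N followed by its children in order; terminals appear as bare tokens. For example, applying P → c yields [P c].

[E [E [E [E [T [F [P var]]]] & [T [F [P c]]]] & [T [F [P var]]]] % [T [F [P c] + [F [P var]]]]]

E
E % T
E & T % T
E & T & T % T
T & T & T % T
F & T & T % T
P & T & T % T
var & T & T % T
var & F & T % T
var & P & T % T
var & c & T % T
var & c & F % T
var & c & P % T
var & c & var % T
var & c & var % F
var & c & var % P + F
var & c & var % c + F
var & c & var % c + P
var & c & var % c + var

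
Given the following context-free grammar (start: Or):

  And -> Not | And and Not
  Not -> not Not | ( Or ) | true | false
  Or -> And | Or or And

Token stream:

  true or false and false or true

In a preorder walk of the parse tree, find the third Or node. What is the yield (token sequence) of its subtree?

[Or [Or [Or [And [Not true]]] or [And [And [Not false]] and [Not false]]] or [And [Not true]]]

true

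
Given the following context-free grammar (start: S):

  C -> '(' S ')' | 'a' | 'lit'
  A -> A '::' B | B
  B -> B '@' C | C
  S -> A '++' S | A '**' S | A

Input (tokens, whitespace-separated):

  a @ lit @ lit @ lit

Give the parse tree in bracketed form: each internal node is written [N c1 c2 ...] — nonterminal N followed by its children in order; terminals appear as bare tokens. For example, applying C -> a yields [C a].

[S [A [B [B [B [B [C a]] @ [C lit]] @ [C lit]] @ [C lit]]]]

S
A
B
B @ C
B @ C @ C
B @ C @ C @ C
C @ C @ C @ C
a @ C @ C @ C
a @ lit @ C @ C
a @ lit @ lit @ C
a @ lit @ lit @ lit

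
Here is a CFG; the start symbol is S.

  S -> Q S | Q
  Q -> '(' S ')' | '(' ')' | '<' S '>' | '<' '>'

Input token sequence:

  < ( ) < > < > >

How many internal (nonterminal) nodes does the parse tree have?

8

[S [Q < [S [Q ( )] [S [Q < >] [S [Q < >]]]] >]]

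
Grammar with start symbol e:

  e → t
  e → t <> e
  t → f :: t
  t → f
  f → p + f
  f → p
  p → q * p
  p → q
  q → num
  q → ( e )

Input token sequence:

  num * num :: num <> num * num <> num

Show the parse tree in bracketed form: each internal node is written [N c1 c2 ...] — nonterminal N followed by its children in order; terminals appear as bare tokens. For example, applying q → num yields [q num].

e
t <> e
f :: t <> e
p :: t <> e
q * p :: t <> e
num * p :: t <> e
num * q :: t <> e
num * num :: t <> e
num * num :: f <> e
num * num :: p <> e
num * num :: q <> e
num * num :: num <> e
num * num :: num <> t <> e
num * num :: num <> f <> e
num * num :: num <> p <> e
num * num :: num <> q * p <> e
num * num :: num <> num * p <> e
num * num :: num <> num * q <> e
num * num :: num <> num * num <> e
num * num :: num <> num * num <> t
num * num :: num <> num * num <> f
num * num :: num <> num * num <> p
num * num :: num <> num * num <> q
num * num :: num <> num * num <> num

[e [t [f [p [q num] * [p [q num]]]] :: [t [f [p [q num]]]]] <> [e [t [f [p [q num] * [p [q num]]]]] <> [e [t [f [p [q num]]]]]]]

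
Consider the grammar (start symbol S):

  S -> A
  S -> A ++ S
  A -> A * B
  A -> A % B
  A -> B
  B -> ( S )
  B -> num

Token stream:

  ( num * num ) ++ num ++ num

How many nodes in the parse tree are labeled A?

5

[S [A [B ( [S [A [A [B num]] * [B num]]] )]] ++ [S [A [B num]] ++ [S [A [B num]]]]]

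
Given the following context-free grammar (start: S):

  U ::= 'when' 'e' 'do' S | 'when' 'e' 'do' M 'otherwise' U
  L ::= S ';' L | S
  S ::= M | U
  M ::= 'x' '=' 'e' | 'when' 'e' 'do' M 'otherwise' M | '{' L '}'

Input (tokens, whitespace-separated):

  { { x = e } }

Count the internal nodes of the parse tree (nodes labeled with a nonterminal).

[S [M { [L [S [M { [L [S [M x = e]]] }]]] }]]

8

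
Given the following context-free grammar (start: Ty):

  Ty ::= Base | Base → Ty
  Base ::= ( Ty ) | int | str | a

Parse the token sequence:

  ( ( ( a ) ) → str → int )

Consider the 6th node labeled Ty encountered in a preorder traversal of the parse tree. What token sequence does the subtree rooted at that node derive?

[Ty [Base ( [Ty [Base ( [Ty [Base ( [Ty [Base a]] )]] )] → [Ty [Base str] → [Ty [Base int]]]] )]]

int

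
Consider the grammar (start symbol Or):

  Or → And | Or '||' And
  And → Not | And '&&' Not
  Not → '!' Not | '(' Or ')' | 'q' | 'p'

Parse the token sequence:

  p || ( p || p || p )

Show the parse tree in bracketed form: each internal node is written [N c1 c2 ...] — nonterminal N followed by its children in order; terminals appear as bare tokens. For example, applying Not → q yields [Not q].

Or
Or || And
And || And
Not || And
p || And
p || Not
p || ( Or )
p || ( Or || And )
p || ( Or || And || And )
p || ( And || And || And )
p || ( Not || And || And )
p || ( p || And || And )
p || ( p || Not || And )
p || ( p || p || And )
p || ( p || p || Not )
p || ( p || p || p )

[Or [Or [And [Not p]]] || [And [Not ( [Or [Or [Or [And [Not p]]] || [And [Not p]]] || [And [Not p]]] )]]]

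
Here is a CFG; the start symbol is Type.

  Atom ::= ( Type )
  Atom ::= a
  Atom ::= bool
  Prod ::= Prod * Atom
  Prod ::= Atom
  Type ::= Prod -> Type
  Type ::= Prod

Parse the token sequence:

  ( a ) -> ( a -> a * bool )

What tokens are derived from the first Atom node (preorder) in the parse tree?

[Type [Prod [Atom ( [Type [Prod [Atom a]]] )]] -> [Type [Prod [Atom ( [Type [Prod [Atom a]] -> [Type [Prod [Prod [Atom a]] * [Atom bool]]]] )]]]]

( a )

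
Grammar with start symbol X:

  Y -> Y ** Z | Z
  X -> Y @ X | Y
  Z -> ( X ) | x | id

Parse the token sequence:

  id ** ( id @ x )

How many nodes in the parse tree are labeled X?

3

[X [Y [Y [Z id]] ** [Z ( [X [Y [Z id]] @ [X [Y [Z x]]]] )]]]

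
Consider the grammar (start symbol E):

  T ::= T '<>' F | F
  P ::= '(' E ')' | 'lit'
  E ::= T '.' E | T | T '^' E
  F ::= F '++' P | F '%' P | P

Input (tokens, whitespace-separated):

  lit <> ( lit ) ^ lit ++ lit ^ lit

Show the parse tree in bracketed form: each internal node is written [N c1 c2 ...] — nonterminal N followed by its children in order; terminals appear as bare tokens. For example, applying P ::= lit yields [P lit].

[E [T [T [F [P lit]]] <> [F [P ( [E [T [F [P lit]]]] )]]] ^ [E [T [F [F [P lit]] ++ [P lit]]] ^ [E [T [F [P lit]]]]]]

E
T ^ E
T <> F ^ E
F <> F ^ E
P <> F ^ E
lit <> F ^ E
lit <> P ^ E
lit <> ( E ) ^ E
lit <> ( T ) ^ E
lit <> ( F ) ^ E
lit <> ( P ) ^ E
lit <> ( lit ) ^ E
lit <> ( lit ) ^ T ^ E
lit <> ( lit ) ^ F ^ E
lit <> ( lit ) ^ F ++ P ^ E
lit <> ( lit ) ^ P ++ P ^ E
lit <> ( lit ) ^ lit ++ P ^ E
lit <> ( lit ) ^ lit ++ lit ^ E
lit <> ( lit ) ^ lit ++ lit ^ T
lit <> ( lit ) ^ lit ++ lit ^ F
lit <> ( lit ) ^ lit ++ lit ^ P
lit <> ( lit ) ^ lit ++ lit ^ lit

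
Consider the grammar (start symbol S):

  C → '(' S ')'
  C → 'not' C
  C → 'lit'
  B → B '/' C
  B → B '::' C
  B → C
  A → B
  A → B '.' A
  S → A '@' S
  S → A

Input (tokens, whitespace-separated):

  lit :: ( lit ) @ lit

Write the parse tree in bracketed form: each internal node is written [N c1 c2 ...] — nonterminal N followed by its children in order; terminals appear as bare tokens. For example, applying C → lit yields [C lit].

[S [A [B [B [C lit]] :: [C ( [S [A [B [C lit]]]] )]]] @ [S [A [B [C lit]]]]]

S
A @ S
B @ S
B :: C @ S
C :: C @ S
lit :: C @ S
lit :: ( S ) @ S
lit :: ( A ) @ S
lit :: ( B ) @ S
lit :: ( C ) @ S
lit :: ( lit ) @ S
lit :: ( lit ) @ A
lit :: ( lit ) @ B
lit :: ( lit ) @ C
lit :: ( lit ) @ lit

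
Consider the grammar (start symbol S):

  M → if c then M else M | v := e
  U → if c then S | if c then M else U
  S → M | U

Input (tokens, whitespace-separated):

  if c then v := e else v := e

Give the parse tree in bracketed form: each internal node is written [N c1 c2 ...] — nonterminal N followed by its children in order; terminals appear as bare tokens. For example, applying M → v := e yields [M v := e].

S
M
if c then M else M
if c then v := e else M
if c then v := e else v := e

[S [M if c then [M v := e] else [M v := e]]]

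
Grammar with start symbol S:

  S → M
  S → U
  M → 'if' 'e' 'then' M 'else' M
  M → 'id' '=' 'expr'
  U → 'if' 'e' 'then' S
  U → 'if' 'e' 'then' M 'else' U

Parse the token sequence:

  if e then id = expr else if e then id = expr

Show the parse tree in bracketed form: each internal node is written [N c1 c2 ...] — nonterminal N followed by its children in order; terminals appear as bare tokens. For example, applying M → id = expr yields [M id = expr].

[S [U if e then [M id = expr] else [U if e then [S [M id = expr]]]]]

S
U
if e then M else U
if e then id = expr else U
if e then id = expr else if e then S
if e then id = expr else if e then M
if e then id = expr else if e then id = expr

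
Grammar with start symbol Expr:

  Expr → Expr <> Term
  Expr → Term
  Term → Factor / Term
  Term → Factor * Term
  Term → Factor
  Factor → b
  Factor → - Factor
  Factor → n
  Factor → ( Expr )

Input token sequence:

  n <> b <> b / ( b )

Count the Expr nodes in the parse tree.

[Expr [Expr [Expr [Term [Factor n]]] <> [Term [Factor b]]] <> [Term [Factor b] / [Term [Factor ( [Expr [Term [Factor b]]] )]]]]

4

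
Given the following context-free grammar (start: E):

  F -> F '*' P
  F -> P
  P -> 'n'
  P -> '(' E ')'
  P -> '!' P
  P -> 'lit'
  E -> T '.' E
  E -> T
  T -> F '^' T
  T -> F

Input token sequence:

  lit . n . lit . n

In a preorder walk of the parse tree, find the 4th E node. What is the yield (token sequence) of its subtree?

[E [T [F [P lit]]] . [E [T [F [P n]]] . [E [T [F [P lit]]] . [E [T [F [P n]]]]]]]

n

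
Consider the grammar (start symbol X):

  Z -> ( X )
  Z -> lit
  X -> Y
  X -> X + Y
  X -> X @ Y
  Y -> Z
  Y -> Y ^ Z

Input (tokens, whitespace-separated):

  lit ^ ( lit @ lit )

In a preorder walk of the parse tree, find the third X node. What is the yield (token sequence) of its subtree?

[X [Y [Y [Z lit]] ^ [Z ( [X [X [Y [Z lit]]] @ [Y [Z lit]]] )]]]

lit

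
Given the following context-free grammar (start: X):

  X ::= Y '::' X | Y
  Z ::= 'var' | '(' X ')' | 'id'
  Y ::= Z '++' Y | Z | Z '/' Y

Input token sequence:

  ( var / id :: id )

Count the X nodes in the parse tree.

[X [Y [Z ( [X [Y [Z var] / [Y [Z id]]] :: [X [Y [Z id]]]] )]]]

3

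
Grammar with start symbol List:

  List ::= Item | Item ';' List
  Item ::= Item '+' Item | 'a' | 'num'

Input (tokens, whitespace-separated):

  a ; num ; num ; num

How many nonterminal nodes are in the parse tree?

[List [Item a] ; [List [Item num] ; [List [Item num] ; [List [Item num]]]]]

8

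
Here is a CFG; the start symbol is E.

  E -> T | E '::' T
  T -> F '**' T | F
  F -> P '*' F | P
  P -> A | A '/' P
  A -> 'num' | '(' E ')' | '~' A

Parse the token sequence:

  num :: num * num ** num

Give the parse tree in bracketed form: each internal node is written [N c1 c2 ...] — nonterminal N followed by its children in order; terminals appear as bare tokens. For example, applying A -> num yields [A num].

[E [E [T [F [P [A num]]]]] :: [T [F [P [A num]] * [F [P [A num]]]] ** [T [F [P [A num]]]]]]

E
E :: T
T :: T
F :: T
P :: T
A :: T
num :: T
num :: F ** T
num :: P * F ** T
num :: A * F ** T
num :: num * F ** T
num :: num * P ** T
num :: num * A ** T
num :: num * num ** T
num :: num * num ** F
num :: num * num ** P
num :: num * num ** A
num :: num * num ** num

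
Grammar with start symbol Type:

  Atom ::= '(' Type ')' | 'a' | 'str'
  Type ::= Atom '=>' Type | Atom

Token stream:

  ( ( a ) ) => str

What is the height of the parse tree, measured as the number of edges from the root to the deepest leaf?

6

[Type [Atom ( [Type [Atom ( [Type [Atom a]] )]] )] => [Type [Atom str]]]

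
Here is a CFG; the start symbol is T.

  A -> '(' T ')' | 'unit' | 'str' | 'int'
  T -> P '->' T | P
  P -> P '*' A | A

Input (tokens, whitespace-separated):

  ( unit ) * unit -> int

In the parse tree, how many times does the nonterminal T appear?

[T [P [P [A ( [T [P [A unit]]] )]] * [A unit]] -> [T [P [A int]]]]

3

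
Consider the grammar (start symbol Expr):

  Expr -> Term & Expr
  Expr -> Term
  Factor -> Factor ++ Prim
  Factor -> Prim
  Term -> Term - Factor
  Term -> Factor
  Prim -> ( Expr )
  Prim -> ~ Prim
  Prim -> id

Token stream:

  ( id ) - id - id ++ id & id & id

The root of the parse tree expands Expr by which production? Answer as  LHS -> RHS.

[Expr [Term [Term [Term [Factor [Prim ( [Expr [Term [Factor [Prim id]]]] )]]] - [Factor [Prim id]]] - [Factor [Factor [Prim id]] ++ [Prim id]]] & [Expr [Term [Factor [Prim id]]] & [Expr [Term [Factor [Prim id]]]]]]

Expr -> Term & Expr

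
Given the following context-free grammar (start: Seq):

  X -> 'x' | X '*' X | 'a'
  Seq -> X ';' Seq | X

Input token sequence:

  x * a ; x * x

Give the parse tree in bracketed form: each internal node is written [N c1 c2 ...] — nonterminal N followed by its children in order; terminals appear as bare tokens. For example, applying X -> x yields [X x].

Seq
X ; Seq
X * X ; Seq
x * X ; Seq
x * a ; Seq
x * a ; X
x * a ; X * X
x * a ; x * X
x * a ; x * x

[Seq [X [X x] * [X a]] ; [Seq [X [X x] * [X x]]]]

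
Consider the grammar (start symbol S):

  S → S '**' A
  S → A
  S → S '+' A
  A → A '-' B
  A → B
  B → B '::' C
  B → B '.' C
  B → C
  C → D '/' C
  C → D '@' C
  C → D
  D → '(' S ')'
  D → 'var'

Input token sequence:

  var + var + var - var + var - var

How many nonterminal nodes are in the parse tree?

[S [S [S [S [A [B [C [D var]]]]] + [A [B [C [D var]]]]] + [A [A [B [C [D var]]]] - [B [C [D var]]]]] + [A [A [B [C [D var]]]] - [B [C [D var]]]]]

28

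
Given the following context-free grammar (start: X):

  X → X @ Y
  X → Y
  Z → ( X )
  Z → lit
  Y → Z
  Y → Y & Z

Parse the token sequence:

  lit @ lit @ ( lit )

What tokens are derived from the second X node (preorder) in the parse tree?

lit @ lit

[X [X [X [Y [Z lit]]] @ [Y [Z lit]]] @ [Y [Z ( [X [Y [Z lit]]] )]]]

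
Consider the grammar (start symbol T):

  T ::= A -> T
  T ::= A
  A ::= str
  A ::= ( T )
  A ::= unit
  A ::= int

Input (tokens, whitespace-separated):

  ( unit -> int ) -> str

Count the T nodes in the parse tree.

[T [A ( [T [A unit] -> [T [A int]]] )] -> [T [A str]]]

4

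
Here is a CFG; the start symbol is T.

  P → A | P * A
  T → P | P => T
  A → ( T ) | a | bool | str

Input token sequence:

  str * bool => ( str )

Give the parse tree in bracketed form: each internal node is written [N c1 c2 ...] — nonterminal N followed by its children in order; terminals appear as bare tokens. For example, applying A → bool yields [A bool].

[T [P [P [A str]] * [A bool]] => [T [P [A ( [T [P [A str]]] )]]]]

T
P => T
P * A => T
A * A => T
str * A => T
str * bool => T
str * bool => P
str * bool => A
str * bool => ( T )
str * bool => ( P )
str * bool => ( A )
str * bool => ( str )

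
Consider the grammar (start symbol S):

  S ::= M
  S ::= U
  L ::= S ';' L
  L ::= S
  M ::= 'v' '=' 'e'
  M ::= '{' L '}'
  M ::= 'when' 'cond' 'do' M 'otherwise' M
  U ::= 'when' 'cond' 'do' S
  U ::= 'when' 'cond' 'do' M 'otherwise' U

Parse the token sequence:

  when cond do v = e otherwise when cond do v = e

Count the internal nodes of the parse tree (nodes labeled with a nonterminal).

6

[S [U when cond do [M v = e] otherwise [U when cond do [S [M v = e]]]]]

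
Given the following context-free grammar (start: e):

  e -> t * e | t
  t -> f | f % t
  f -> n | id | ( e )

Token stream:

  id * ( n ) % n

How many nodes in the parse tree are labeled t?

[e [t [f id]] * [e [t [f ( [e [t [f n]]] )] % [t [f n]]]]]

4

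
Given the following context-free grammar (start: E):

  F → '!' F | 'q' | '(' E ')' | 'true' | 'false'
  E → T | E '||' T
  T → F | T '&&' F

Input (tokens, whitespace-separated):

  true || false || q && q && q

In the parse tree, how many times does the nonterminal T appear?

5

[E [E [E [T [F true]]] || [T [F false]]] || [T [T [T [F q]] && [F q]] && [F q]]]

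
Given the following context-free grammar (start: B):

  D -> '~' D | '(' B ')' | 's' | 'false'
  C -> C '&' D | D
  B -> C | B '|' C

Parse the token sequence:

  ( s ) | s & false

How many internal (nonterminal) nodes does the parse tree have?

[B [B [C [D ( [B [C [D s]]] )]]] | [C [C [D s]] & [D false]]]

11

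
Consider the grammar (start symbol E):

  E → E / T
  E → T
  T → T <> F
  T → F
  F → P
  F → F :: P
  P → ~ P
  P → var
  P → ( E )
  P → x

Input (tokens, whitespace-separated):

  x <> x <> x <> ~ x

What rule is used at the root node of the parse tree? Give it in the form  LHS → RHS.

E → T

[E [T [T [T [T [F [P x]]] <> [F [P x]]] <> [F [P x]]] <> [F [P ~ [P x]]]]]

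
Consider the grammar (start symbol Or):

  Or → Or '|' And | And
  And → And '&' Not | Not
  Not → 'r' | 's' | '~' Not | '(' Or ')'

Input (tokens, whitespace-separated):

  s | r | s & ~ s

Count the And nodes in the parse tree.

4

[Or [Or [Or [And [Not s]]] | [And [Not r]]] | [And [And [Not s]] & [Not ~ [Not s]]]]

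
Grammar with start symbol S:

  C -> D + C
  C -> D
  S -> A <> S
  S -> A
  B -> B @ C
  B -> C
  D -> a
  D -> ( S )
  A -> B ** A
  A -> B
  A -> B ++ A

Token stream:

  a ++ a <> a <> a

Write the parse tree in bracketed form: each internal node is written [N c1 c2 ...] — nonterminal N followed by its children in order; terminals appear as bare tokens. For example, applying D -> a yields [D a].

[S [A [B [C [D a]]] ++ [A [B [C [D a]]]]] <> [S [A [B [C [D a]]]] <> [S [A [B [C [D a]]]]]]]

S
A <> S
B ++ A <> S
C ++ A <> S
D ++ A <> S
a ++ A <> S
a ++ B <> S
a ++ C <> S
a ++ D <> S
a ++ a <> S
a ++ a <> A <> S
a ++ a <> B <> S
a ++ a <> C <> S
a ++ a <> D <> S
a ++ a <> a <> S
a ++ a <> a <> A
a ++ a <> a <> B
a ++ a <> a <> C
a ++ a <> a <> D
a ++ a <> a <> a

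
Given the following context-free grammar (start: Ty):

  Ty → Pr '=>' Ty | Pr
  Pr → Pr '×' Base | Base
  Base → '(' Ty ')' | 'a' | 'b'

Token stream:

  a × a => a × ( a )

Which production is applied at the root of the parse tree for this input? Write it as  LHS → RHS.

[Ty [Pr [Pr [Base a]] × [Base a]] => [Ty [Pr [Pr [Base a]] × [Base ( [Ty [Pr [Base a]]] )]]]]

Ty → Pr '=>' Ty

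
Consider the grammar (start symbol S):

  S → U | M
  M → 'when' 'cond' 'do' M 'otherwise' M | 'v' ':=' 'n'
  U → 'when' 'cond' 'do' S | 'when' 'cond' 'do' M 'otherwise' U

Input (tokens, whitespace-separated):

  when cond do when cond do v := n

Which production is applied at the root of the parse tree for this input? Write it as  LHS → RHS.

S → U

[S [U when cond do [S [U when cond do [S [M v := n]]]]]]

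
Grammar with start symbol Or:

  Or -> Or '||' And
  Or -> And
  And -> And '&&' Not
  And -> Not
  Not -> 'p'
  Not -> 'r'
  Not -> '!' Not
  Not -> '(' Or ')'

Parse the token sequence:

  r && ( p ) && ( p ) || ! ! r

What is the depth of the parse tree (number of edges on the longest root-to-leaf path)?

8

[Or [Or [And [And [And [Not r]] && [Not ( [Or [And [Not p]]] )]] && [Not ( [Or [And [Not p]]] )]]] || [And [Not ! [Not ! [Not r]]]]]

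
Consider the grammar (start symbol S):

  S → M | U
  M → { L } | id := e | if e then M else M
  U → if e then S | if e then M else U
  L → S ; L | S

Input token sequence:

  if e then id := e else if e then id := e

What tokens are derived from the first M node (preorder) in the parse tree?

[S [U if e then [M id := e] else [U if e then [S [M id := e]]]]]

id := e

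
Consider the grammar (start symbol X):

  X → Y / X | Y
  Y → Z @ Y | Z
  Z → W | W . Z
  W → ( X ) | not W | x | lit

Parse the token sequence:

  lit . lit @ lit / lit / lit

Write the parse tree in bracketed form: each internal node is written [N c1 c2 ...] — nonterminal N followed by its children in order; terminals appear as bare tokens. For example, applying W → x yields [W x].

[X [Y [Z [W lit] . [Z [W lit]]] @ [Y [Z [W lit]]]] / [X [Y [Z [W lit]]] / [X [Y [Z [W lit]]]]]]

X
Y / X
Z @ Y / X
W . Z @ Y / X
lit . Z @ Y / X
lit . W @ Y / X
lit . lit @ Y / X
lit . lit @ Z / X
lit . lit @ W / X
lit . lit @ lit / X
lit . lit @ lit / Y / X
lit . lit @ lit / Z / X
lit . lit @ lit / W / X
lit . lit @ lit / lit / X
lit . lit @ lit / lit / Y
lit . lit @ lit / lit / Z
lit . lit @ lit / lit / W
lit . lit @ lit / lit / lit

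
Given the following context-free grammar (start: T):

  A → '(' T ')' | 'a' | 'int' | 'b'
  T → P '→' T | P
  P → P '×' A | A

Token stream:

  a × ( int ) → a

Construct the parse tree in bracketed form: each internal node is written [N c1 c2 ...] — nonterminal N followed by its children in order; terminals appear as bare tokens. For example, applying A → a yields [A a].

[T [P [P [A a]] × [A ( [T [P [A int]]] )]] → [T [P [A a]]]]

T
P → T
P × A → T
A × A → T
a × A → T
a × ( T ) → T
a × ( P ) → T
a × ( A ) → T
a × ( int ) → T
a × ( int ) → P
a × ( int ) → A
a × ( int ) → a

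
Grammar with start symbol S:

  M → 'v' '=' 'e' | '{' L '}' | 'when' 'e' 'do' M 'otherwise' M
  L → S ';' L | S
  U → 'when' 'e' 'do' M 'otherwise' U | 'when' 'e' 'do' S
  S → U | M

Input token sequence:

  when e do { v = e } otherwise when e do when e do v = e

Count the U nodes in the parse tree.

3

[S [U when e do [M { [L [S [M v = e]]] }] otherwise [U when e do [S [U when e do [S [M v = e]]]]]]]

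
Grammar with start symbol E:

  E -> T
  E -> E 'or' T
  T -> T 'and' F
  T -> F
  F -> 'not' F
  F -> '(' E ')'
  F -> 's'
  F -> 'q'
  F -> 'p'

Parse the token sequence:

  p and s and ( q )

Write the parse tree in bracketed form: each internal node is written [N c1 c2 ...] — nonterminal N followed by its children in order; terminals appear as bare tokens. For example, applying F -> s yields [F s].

[E [T [T [T [F p]] and [F s]] and [F ( [E [T [F q]]] )]]]

E
T
T and F
T and F and F
F and F and F
p and F and F
p and s and F
p and s and ( E )
p and s and ( T )
p and s and ( F )
p and s and ( q )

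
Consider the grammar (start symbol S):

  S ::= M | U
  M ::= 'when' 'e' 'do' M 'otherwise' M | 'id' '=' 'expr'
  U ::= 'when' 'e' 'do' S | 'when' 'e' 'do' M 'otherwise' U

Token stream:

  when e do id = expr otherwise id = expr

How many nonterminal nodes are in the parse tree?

4

[S [M when e do [M id = expr] otherwise [M id = expr]]]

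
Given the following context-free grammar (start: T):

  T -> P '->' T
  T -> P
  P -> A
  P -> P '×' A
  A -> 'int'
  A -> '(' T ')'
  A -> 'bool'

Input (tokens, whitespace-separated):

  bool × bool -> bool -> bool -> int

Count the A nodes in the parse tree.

5

[T [P [P [A bool]] × [A bool]] -> [T [P [A bool]] -> [T [P [A bool]] -> [T [P [A int]]]]]]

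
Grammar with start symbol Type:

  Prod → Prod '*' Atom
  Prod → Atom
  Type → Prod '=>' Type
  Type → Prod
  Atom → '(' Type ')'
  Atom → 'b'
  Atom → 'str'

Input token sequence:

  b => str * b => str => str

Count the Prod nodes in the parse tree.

[Type [Prod [Atom b]] => [Type [Prod [Prod [Atom str]] * [Atom b]] => [Type [Prod [Atom str]] => [Type [Prod [Atom str]]]]]]

5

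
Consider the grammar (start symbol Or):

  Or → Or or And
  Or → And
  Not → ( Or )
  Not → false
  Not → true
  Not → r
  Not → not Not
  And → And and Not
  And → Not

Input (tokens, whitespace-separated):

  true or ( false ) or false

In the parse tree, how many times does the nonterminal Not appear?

[Or [Or [Or [And [Not true]]] or [And [Not ( [Or [And [Not false]]] )]]] or [And [Not false]]]

4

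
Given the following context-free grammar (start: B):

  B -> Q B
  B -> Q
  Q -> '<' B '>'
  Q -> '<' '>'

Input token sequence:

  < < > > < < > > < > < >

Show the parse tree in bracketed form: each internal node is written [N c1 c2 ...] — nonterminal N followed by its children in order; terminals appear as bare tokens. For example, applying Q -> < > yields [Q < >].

[B [Q < [B [Q < >]] >] [B [Q < [B [Q < >]] >] [B [Q < >] [B [Q < >]]]]]

B
Q B
< B > B
< Q > B
< < > > B
< < > > Q B
< < > > < B > B
< < > > < Q > B
< < > > < < > > B
< < > > < < > > Q B
< < > > < < > > < > B
< < > > < < > > < > Q
< < > > < < > > < > < >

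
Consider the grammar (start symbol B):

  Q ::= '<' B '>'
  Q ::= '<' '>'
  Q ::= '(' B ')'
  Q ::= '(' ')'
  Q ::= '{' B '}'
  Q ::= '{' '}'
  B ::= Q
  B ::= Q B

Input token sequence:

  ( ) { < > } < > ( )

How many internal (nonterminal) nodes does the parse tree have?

[B [Q ( )] [B [Q { [B [Q < >]] }] [B [Q < >] [B [Q ( )]]]]]

10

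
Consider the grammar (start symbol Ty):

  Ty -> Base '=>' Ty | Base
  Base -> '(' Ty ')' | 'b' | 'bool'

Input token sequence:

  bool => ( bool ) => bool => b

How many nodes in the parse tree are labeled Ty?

5

[Ty [Base bool] => [Ty [Base ( [Ty [Base bool]] )] => [Ty [Base bool] => [Ty [Base b]]]]]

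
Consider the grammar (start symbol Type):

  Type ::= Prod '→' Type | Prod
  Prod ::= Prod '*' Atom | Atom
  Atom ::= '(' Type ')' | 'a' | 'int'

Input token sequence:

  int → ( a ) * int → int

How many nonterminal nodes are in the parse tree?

[Type [Prod [Atom int]] → [Type [Prod [Prod [Atom ( [Type [Prod [Atom a]]] )]] * [Atom int]] → [Type [Prod [Atom int]]]]]

14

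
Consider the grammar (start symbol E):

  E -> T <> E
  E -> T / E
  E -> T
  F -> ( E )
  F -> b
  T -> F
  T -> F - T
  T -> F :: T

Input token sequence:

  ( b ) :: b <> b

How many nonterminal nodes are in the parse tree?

11

[E [T [F ( [E [T [F b]]] )] :: [T [F b]]] <> [E [T [F b]]]]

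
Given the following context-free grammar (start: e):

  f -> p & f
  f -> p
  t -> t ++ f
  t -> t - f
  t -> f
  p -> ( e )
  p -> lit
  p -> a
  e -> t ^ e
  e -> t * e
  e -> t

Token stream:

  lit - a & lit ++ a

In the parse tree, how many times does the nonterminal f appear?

[e [t [t [t [f [p lit]]] - [f [p a] & [f [p lit]]]] ++ [f [p a]]]]

4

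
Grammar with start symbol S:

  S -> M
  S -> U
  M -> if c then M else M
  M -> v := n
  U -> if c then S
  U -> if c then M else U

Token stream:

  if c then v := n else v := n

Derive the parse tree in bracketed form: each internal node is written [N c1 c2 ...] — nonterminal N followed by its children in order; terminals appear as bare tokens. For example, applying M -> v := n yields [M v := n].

[S [M if c then [M v := n] else [M v := n]]]

S
M
if c then M else M
if c then v := n else M
if c then v := n else v := n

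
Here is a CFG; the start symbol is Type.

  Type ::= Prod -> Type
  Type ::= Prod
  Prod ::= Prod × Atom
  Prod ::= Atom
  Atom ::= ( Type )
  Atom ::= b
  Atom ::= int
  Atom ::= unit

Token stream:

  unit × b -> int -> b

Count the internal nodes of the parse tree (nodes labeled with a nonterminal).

11

[Type [Prod [Prod [Atom unit]] × [Atom b]] -> [Type [Prod [Atom int]] -> [Type [Prod [Atom b]]]]]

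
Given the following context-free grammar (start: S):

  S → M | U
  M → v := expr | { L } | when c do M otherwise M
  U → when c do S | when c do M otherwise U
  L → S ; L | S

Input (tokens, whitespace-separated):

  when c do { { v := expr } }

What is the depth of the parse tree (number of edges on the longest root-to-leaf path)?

[S [U when c do [S [M { [L [S [M { [L [S [M v := expr]]] }]]] }]]]]

10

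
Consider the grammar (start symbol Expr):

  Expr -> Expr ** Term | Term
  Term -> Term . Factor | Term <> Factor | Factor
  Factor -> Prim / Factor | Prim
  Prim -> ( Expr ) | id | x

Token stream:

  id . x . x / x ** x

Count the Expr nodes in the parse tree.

[Expr [Expr [Term [Term [Term [Factor [Prim id]]] . [Factor [Prim x]]] . [Factor [Prim x] / [Factor [Prim x]]]]] ** [Term [Factor [Prim x]]]]

2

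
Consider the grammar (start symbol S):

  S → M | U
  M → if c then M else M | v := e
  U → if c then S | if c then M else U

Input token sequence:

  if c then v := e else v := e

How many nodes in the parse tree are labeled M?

[S [M if c then [M v := e] else [M v := e]]]

3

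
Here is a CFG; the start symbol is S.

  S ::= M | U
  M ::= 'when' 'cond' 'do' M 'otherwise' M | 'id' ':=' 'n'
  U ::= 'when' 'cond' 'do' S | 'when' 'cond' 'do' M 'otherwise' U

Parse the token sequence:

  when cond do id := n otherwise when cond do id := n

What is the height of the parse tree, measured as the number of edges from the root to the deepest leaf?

[S [U when cond do [M id := n] otherwise [U when cond do [S [M id := n]]]]]

5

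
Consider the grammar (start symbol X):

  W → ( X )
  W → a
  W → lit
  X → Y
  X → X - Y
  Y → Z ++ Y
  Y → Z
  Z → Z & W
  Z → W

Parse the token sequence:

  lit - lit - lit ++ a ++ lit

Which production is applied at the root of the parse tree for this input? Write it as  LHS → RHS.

[X [X [X [Y [Z [W lit]]]] - [Y [Z [W lit]]]] - [Y [Z [W lit]] ++ [Y [Z [W a]] ++ [Y [Z [W lit]]]]]]

X → X - Y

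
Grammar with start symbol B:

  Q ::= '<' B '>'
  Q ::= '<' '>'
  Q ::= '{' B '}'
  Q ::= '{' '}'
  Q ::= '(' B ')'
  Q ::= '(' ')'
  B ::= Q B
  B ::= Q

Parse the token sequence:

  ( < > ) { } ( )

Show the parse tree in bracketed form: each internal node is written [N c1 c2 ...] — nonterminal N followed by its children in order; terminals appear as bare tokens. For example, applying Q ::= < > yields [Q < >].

[B [Q ( [B [Q < >]] )] [B [Q { }] [B [Q ( )]]]]

B
Q B
( B ) B
( Q ) B
( < > ) B
( < > ) Q B
( < > ) { } B
( < > ) { } Q
( < > ) { } ( )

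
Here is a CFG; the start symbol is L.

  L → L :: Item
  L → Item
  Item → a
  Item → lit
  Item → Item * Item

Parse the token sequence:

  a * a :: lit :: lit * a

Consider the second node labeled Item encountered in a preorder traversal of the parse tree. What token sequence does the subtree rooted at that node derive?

a

[L [L [L [Item [Item a] * [Item a]]] :: [Item lit]] :: [Item [Item lit] * [Item a]]]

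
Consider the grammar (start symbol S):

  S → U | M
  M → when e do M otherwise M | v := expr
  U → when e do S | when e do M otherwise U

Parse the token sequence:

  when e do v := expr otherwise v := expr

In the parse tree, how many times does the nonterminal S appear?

[S [M when e do [M v := expr] otherwise [M v := expr]]]

1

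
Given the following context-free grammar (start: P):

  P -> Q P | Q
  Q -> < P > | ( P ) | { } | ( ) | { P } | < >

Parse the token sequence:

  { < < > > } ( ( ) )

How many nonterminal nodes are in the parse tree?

[P [Q { [P [Q < [P [Q < >]] >]] }] [P [Q ( [P [Q ( )]] )]]]

10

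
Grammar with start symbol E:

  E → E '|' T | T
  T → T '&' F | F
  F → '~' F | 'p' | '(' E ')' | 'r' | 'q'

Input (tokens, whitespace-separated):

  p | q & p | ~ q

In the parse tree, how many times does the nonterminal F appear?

5

[E [E [E [T [F p]]] | [T [T [F q]] & [F p]]] | [T [F ~ [F q]]]]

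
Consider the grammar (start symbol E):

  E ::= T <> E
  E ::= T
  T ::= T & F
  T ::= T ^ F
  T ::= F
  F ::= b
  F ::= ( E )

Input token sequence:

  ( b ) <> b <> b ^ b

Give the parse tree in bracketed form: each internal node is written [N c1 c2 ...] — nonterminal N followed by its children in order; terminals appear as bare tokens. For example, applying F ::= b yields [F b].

E
T <> E
F <> E
( E ) <> E
( T ) <> E
( F ) <> E
( b ) <> E
( b ) <> T <> E
( b ) <> F <> E
( b ) <> b <> E
( b ) <> b <> T
( b ) <> b <> T ^ F
( b ) <> b <> F ^ F
( b ) <> b <> b ^ F
( b ) <> b <> b ^ b

[E [T [F ( [E [T [F b]]] )]] <> [E [T [F b]] <> [E [T [T [F b]] ^ [F b]]]]]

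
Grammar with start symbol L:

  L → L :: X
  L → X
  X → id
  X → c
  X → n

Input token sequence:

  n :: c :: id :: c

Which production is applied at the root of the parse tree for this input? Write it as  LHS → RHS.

[L [L [L [L [X n]] :: [X c]] :: [X id]] :: [X c]]

L → L :: X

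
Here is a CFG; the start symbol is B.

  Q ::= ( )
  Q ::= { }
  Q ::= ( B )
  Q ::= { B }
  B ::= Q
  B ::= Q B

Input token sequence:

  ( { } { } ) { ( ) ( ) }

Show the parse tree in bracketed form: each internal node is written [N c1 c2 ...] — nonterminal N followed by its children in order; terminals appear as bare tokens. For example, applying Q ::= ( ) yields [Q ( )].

[B [Q ( [B [Q { }] [B [Q { }]]] )] [B [Q { [B [Q ( )] [B [Q ( )]]] }]]]

B
Q B
( B ) B
( Q B ) B
( { } B ) B
( { } Q ) B
( { } { } ) B
( { } { } ) Q
( { } { } ) { B }
( { } { } ) { Q B }
( { } { } ) { ( ) B }
( { } { } ) { ( ) Q }
( { } { } ) { ( ) ( ) }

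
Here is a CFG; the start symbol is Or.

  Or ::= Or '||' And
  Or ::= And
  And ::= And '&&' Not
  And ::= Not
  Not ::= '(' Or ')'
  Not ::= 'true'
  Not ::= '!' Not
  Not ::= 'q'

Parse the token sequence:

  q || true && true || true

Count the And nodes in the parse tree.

[Or [Or [Or [And [Not q]]] || [And [And [Not true]] && [Not true]]] || [And [Not true]]]

4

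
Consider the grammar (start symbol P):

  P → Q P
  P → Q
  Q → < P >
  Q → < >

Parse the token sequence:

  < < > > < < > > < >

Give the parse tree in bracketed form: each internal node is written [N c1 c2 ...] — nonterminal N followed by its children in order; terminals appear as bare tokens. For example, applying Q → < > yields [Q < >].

P
Q P
< P > P
< Q > P
< < > > P
< < > > Q P
< < > > < P > P
< < > > < Q > P
< < > > < < > > P
< < > > < < > > Q
< < > > < < > > < >

[P [Q < [P [Q < >]] >] [P [Q < [P [Q < >]] >] [P [Q < >]]]]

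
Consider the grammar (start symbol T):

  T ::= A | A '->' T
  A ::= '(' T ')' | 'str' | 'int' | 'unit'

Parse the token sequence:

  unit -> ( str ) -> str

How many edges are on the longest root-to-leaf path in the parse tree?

[T [A unit] -> [T [A ( [T [A str]] )] -> [T [A str]]]]

5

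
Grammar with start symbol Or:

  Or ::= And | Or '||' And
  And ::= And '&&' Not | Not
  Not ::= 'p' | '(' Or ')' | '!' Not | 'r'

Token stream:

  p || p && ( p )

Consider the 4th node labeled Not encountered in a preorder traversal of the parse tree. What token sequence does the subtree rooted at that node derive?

p

[Or [Or [And [Not p]]] || [And [And [Not p]] && [Not ( [Or [And [Not p]]] )]]]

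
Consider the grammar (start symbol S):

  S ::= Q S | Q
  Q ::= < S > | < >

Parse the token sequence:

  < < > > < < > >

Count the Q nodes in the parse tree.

[S [Q < [S [Q < >]] >] [S [Q < [S [Q < >]] >]]]

4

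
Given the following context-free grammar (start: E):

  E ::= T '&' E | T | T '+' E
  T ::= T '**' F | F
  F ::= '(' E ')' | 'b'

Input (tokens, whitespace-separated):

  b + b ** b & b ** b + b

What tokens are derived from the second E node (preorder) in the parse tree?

[E [T [F b]] + [E [T [T [F b]] ** [F b]] & [E [T [T [F b]] ** [F b]] + [E [T [F b]]]]]]

b ** b & b ** b + b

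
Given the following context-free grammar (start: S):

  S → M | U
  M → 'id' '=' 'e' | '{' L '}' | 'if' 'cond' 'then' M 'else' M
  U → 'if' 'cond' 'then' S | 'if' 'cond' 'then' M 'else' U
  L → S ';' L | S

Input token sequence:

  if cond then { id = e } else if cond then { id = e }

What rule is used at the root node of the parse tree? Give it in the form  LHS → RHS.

[S [U if cond then [M { [L [S [M id = e]]] }] else [U if cond then [S [M { [L [S [M id = e]]] }]]]]]

S → U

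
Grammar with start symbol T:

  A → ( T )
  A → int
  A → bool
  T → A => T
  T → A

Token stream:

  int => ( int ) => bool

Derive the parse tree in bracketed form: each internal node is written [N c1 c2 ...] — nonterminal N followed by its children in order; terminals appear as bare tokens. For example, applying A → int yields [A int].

T
A => T
int => T
int => A => T
int => ( T ) => T
int => ( A ) => T
int => ( int ) => T
int => ( int ) => A
int => ( int ) => bool

[T [A int] => [T [A ( [T [A int]] )] => [T [A bool]]]]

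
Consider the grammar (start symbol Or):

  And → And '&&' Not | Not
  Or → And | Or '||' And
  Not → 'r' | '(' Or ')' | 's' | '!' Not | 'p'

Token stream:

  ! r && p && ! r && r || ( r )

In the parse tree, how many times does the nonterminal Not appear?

[Or [Or [And [And [And [And [Not ! [Not r]]] && [Not p]] && [Not ! [Not r]]] && [Not r]]] || [And [Not ( [Or [And [Not r]]] )]]]

8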